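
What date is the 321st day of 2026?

January has 31 days (321 − 31 = 290 remain).
February has 28 days (290 − 28 = 262 remain).
March has 31 days (262 − 31 = 231 remain).
April has 30 days (231 − 30 = 201 remain).
May has 31 days (201 − 31 = 170 remain).
June has 30 days (170 − 30 = 140 remain).
July has 31 days (140 − 31 = 109 remain).
August has 31 days (109 − 31 = 78 remain).
September has 30 days (78 − 30 = 48 remain).
October has 31 days (48 − 31 = 17 remain).
17 into November → November 17.

2026-11-17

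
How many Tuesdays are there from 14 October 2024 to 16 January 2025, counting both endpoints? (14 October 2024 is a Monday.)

14

14 October 2024 is a Monday; the first Tuesday on or after it is 15 October 2024 (1 day later).
From 15 October 2024 to 16 January 2025: 16 + 30 + 31 + 16 = 93 days (rest of October, November, December, January).
93 ÷ 7 = 13 full weeks with remainder 2, so 13 more Tuesdays after the first → 14.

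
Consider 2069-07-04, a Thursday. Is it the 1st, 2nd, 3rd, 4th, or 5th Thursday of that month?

Day 4 falls in week ⌈4/7⌉ of the month.
Days 1–7 hold the 1st Thursday, 8–14 the 2nd, 15–21 the 3rd, 22–28 the 4th, 29–31 the 5th.
4 is in the range for the 1st.

1st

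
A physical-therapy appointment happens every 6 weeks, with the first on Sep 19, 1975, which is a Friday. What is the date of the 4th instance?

The 4th occurrence is 3 intervals after the first: 3 × 42 = 126 days after Sep 19, 1975.
Sep has 30 days — 11 days to the end of Sep leaves 115.
Oct has 31 days (84 left).
Nov has 30 days (54 left).
Dec has 31 days (23 left).
23 days into Jan → Jan 23, 1976.

Jan 23, 1976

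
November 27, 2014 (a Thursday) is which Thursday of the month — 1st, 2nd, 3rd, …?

Day 27 falls in week ⌈27/7⌉ of the month.
Days 1–7 hold the 1st Thursday, 8–14 the 2nd, 15–21 the 3rd, 22–28 the 4th, 29–31 the 5th.
27 is in the range for the 4th.

4th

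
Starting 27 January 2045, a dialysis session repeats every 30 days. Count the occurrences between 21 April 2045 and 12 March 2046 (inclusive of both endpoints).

Occurrences land 30·i days after 27 January 2045 for i = 0, 1, 2, …
21 April 2045 is 84 days after the start; 84 ÷ 30 = 2 remainder 24; since the remainder is 24, round up to i = 3. First occurrence in the window: #4 on 27 April 2045 (3×30 = 90 days in).
12 March 2046 is 409 days after the start; 409 ÷ 30 = 13 remainder 19. Last occurrence in the window: #14 on 21 February 2046.
Occurrences #4 through #14: 11 in total.

11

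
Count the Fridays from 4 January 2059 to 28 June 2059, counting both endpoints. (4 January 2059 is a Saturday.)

4 January 2059 is a Saturday; the first Friday on or after it is 10 January 2059 (6 days later).
From 10 January 2059 to 28 June 2059: 21 + 28 + 31 + 30 + 31 + 28 = 169 days (rest of January, February, March, April, May, June).
169 ÷ 7 = 24 full weeks with remainder 1, so 24 more Fridays after the first → 25.

25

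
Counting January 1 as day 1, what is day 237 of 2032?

August 24, 2032

January has 31 days (237 − 31 = 206 remain).
February has 29 days (206 − 29 = 177 remain).
March has 31 days (177 − 31 = 146 remain).
April has 30 days (146 − 30 = 116 remain).
May has 31 days (116 − 31 = 85 remain).
June has 30 days (85 − 30 = 55 remain).
July has 31 days (55 − 31 = 24 remain).
24 into August → August 24.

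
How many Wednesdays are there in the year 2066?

52

2066-01-01 is a Friday; the first Wednesday on or after it is 2066-01-06 (5 days later).
From 2066-01-06 to 2066-12-31: 25 + 28 + 31 + 30 + 31 + 30 + 31 + 31 + 30 + 31 + 30 + 31 = 359 days (rest of January, February, March, April, May, June, July, August, September, October, November, December).
359 ÷ 7 = 51 full weeks with remainder 2, so 51 more Wednesdays after the first → 52.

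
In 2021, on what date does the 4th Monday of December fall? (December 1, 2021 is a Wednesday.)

December 2021 begins on a Wednesday, so the first Monday is December 6 (5 days later).
The 4th Monday is 3 weeks later: 6 + 21 = 27.

27 December 2021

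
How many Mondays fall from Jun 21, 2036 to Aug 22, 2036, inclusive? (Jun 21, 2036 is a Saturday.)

9

Jun 21, 2036 is a Saturday; the first Monday on or after it is Jun 23, 2036 (2 days later).
From Jun 23, 2036 to Aug 22, 2036: 7 + 31 + 22 = 60 days (rest of Jun, Jul, Aug).
60 ÷ 7 = 8 full weeks with remainder 4, so 8 more Mondays after the first → 9.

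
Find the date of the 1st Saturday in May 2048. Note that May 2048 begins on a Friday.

May 2048 begins on a Friday, so the first Saturday is May 2 (1 day later).

May 2, 2048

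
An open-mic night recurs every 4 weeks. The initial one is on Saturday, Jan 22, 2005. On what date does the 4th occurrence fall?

The 4th occurrence is 3 intervals after the first: 3 × 28 = 84 days after Jan 22, 2005.
Jan has 31 days — 9 days to the end of Jan leaves 75.
Feb has 28 days (47 left).
Mar has 31 days (16 left).
16 days into Apr → Apr 16, 2005.

Apr 16, 2005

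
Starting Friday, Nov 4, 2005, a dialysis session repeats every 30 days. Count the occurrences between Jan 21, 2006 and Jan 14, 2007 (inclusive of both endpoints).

12

Occurrences land 30·i days after Nov 4, 2005 for i = 0, 1, 2, …
Jan 21, 2006 is 78 days after the start; 78 ÷ 30 = 2 remainder 18; since the remainder is 18, round up to i = 3. First occurrence in the window: #4 on Feb 2, 2006 (3×30 = 90 days in).
Jan 14, 2007 is 436 days after the start; 436 ÷ 30 = 14 remainder 16. Last occurrence in the window: #15 on Dec 29, 2006.
Occurrences #4 through #15: 12 in total.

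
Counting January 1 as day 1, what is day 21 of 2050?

21 January 2050

21 into January → January 21.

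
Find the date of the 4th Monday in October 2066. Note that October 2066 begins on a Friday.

October 25, 2066

October 2066 begins on a Friday, so the first Monday is October 4 (3 days later).
The 4th Monday is 3 weeks later: 4 + 21 = 25.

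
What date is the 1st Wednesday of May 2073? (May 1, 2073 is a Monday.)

May 3, 2073

May 2073 begins on a Monday, so the first Wednesday is May 3 (2 days later).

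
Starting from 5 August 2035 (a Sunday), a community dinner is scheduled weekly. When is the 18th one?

The 18th occurrence is 17 intervals after the first: 17 × 7 = 119 days after 5 August 2035.
August has 31 days — 26 days to the end of August leaves 93.
September has 30 days (63 left).
October has 31 days (32 left).
November has 30 days (2 left).
2 days into December → 2 December 2035.

2 December 2035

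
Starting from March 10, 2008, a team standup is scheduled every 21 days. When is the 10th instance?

September 15, 2008

The 10th occurrence is 9 intervals after the first: 9 × 21 = 189 days after March 10, 2008.
March has 31 days — 21 days to the end of March leaves 168.
April has 30 days (138 left).
May has 31 days (107 left).
June has 30 days (77 left).
July has 31 days (46 left).
August has 31 days (15 left).
15 days into September → September 15, 2008.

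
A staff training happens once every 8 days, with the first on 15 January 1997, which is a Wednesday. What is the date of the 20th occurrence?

16 June 1997

The 20th occurrence is 19 intervals after the first: 19 × 8 = 152 days after 15 January 1997.
January has 31 days — 16 days to the end of January leaves 136.
February has 28 days (108 left).
March has 31 days (77 left).
April has 30 days (47 left).
May has 31 days (16 left).
16 days into June → 16 June 1997.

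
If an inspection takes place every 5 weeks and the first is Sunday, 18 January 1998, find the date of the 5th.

7 June 1998

The 5th occurrence is 4 intervals after the first: 4 × 35 = 140 days after 18 January 1998.
January has 31 days — 13 days to the end of January leaves 127.
February has 28 days (99 left).
March has 31 days (68 left).
April has 30 days (38 left).
May has 31 days (7 left).
7 days into June → 7 June 1998.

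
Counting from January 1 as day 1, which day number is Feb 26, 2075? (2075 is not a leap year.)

57

Days in months before Feb: 31 = 31.
Plus 26 days into Feb → day 57.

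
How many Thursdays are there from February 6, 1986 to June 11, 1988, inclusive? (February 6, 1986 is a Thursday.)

February 6, 1986 is a Thursday; the first Thursday on or after it is February 6, 1986.
From February 6, 1986 to June 11, 1988: 328 + 365 + 163 = 856 days (rest of 1986, 1987, to June 11, 1988 in 1988).
856 ÷ 7 = 122 full weeks with remainder 2, so 122 more Thursdays after the first → 123.

123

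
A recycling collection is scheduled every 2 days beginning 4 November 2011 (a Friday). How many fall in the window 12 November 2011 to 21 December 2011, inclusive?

Occurrences land 2·i days after 4 November 2011 for i = 0, 1, 2, …
12 November 2011 is 8 days after the start; 8 ÷ 2 = 4 remainder 0. First occurrence in the window: #5 on 12 November 2011 (4×2 = 8 days in).
21 December 2011 is 47 days after the start; 47 ÷ 2 = 23 remainder 1. Last occurrence in the window: #24 on 20 December 2011.
Occurrences #5 through #24: 20 in total.

20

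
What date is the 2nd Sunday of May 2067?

May 8, 2067

May 2067 begins on a Sunday, so the first Sunday is May 1.
The 2nd Sunday is 1 weeks later: 1 + 7 = 8.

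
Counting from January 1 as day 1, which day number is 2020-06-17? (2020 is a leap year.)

169

Days in months before June: 31 + 29 + 31 + 30 + 31 = 152.
Plus 17 days into June → day 169.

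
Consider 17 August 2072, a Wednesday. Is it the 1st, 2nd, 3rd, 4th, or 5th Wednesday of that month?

3rd

Day 17 falls in week ⌈17/7⌉ of the month.
Days 1–7 hold the 1st Wednesday, 8–14 the 2nd, 15–21 the 3rd, 22–28 the 4th, 29–31 the 5th.
17 is in the range for the 3rd.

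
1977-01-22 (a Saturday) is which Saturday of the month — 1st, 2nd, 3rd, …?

4th

Day 22 falls in week ⌈22/7⌉ of the month.
Days 1–7 hold the 1st Saturday, 8–14 the 2nd, 15–21 the 3rd, 22–28 the 4th, 29–31 the 5th.
22 is in the range for the 4th.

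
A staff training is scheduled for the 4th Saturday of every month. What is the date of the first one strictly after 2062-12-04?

2062-12-23

December 2062 starts on a Friday; its first Saturday is the 2nd, so the 4th Saturday is the 23rd — 2062-12-23.
2062-12-23 is after 2062-12-04, so that is the next one.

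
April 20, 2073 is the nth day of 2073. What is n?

110

Days in months before April: 31 + 28 + 31 = 90.
Plus 20 days into April → day 110.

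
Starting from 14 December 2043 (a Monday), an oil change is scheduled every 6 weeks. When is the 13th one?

The 13th occurrence is 12 intervals after the first: 12 × 42 = 504 days after 14 December 2043.
December has 31 days — 17 days to the end of December leaves 487.
2044 has 366 days (121 left).
January has 31 days (90 left).
February has 28 days (62 left).
March has 31 days (31 left).
April has 30 days (1 left).
1 day into May → 1 May 2045.

1 May 2045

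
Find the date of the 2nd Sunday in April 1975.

1975-04-13

April 1975 begins on a Tuesday, so the first Sunday is April 6 (5 days later).
The 2nd Sunday is 1 weeks later: 6 + 7 = 13.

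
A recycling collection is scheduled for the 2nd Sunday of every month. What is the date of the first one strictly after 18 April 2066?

April 2066 starts on a Thursday; its first Sunday is the 4th, so the 2nd Sunday is the 11th — 11 April 2066.
That is not after 18 April 2066, so look at May 2066.
May 2066 starts on a Saturday; its first Sunday is the 2nd, so the 2nd Sunday is the 9th — 9 May 2066.

9 May 2066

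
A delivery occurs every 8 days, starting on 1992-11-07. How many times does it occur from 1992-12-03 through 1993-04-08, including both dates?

Occurrences land 8·i days after 1992-11-07 for i = 0, 1, 2, …
1992-12-03 is 26 days after the start; 26 ÷ 8 = 3 remainder 2; since the remainder is 2, round up to i = 4. First occurrence in the window: #5 on 1992-12-09 (4×8 = 32 days in).
1993-04-08 is 152 days after the start; 152 ÷ 8 = 19 remainder 0. Last occurrence in the window: #20 on 1993-04-08.
Occurrences #5 through #20: 16 in total.

16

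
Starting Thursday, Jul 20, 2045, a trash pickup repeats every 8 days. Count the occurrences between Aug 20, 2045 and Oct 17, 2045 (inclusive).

8

Occurrences land 8·i days after Jul 20, 2045 for i = 0, 1, 2, …
Aug 20, 2045 is 31 days after the start; 31 ÷ 8 = 3 remainder 7; since the remainder is 7, round up to i = 4. First occurrence in the window: #5 on Aug 21, 2045 (4×8 = 32 days in).
Oct 17, 2045 is 89 days after the start; 89 ÷ 8 = 11 remainder 1. Last occurrence in the window: #12 on Oct 16, 2045.
Occurrences #5 through #12: 8 in total.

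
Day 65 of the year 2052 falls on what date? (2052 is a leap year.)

Mar 5, 2052

Jan has 31 days (65 − 31 = 34 remain).
Feb has 29 days (34 − 29 = 5 remain).
5 into Mar → Mar 5.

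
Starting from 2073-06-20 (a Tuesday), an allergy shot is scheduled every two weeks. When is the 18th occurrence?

The 18th occurrence is 17 intervals after the first: 17 × 14 = 238 days after 2073-06-20.
June has 30 days — 10 days to the end of June leaves 228.
July has 31 days (197 left).
August has 31 days (166 left).
September has 30 days (136 left).
October has 31 days (105 left).
November has 30 days (75 left).
December has 31 days (44 left).
January has 31 days (13 left).
13 days into February → 2074-02-13.

2074-02-13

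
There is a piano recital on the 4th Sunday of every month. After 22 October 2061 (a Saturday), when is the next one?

October 2061 starts on a Saturday; its first Sunday is the 2nd, so the 4th Sunday is the 23rd — 23 October 2061.
23 October 2061 is after 22 October 2061, so that is the next one.

23 October 2061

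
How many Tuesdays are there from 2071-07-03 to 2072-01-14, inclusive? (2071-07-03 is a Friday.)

28

2071-07-03 is a Friday; the first Tuesday on or after it is 2071-07-07 (4 days later).
From 2071-07-07 to 2072-01-14: 24 + 31 + 30 + 31 + 30 + 31 + 14 = 191 days (rest of July, August, September, October, November, December, January).
191 ÷ 7 = 27 full weeks with remainder 2, so 27 more Tuesdays after the first → 28.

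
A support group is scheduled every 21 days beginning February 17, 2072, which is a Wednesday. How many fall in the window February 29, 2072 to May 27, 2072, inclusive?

4

Occurrences land 21·i days after February 17, 2072 for i = 0, 1, 2, …
February 29, 2072 is 12 days after the start; 12 ÷ 21 = 0 remainder 12; since the remainder is 12, round up to i = 1. First occurrence in the window: #2 on March 9, 2072 (1×21 = 21 days in).
May 27, 2072 is 100 days after the start; 100 ÷ 21 = 4 remainder 16. Last occurrence in the window: #5 on May 11, 2072.
Occurrences #2 through #5: 4 in total.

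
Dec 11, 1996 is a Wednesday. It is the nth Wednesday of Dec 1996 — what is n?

2nd

Day 11 falls in week ⌈11/7⌉ of the month.
Days 1–7 hold the 1st Wednesday, 8–14 the 2nd, 15–21 the 3rd, 22–28 the 4th, 29–31 the 5th.
11 is in the range for the 2nd.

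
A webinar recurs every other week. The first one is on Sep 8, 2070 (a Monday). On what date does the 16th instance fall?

Apr 6, 2071

The 16th occurrence is 15 intervals after the first: 15 × 14 = 210 days after Sep 8, 2070.
Sep has 30 days — 22 days to the end of Sep leaves 188.
Oct has 31 days (157 left).
Nov has 30 days (127 left).
Dec has 31 days (96 left).
Jan has 31 days (65 left).
Feb has 28 days (37 left).
Mar has 31 days (6 left).
6 days into Apr → Apr 6, 2071.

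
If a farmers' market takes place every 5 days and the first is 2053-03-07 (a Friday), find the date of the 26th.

2053-07-10

The 26th occurrence is 25 intervals after the first: 25 × 5 = 125 days after 2053-03-07.
March has 31 days — 24 days to the end of March leaves 101.
April has 30 days (71 left).
May has 31 days (40 left).
June has 30 days (10 left).
10 days into July → 2053-07-10.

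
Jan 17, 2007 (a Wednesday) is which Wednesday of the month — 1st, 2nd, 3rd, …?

Day 17 falls in week ⌈17/7⌉ of the month.
Days 1–7 hold the 1st Wednesday, 8–14 the 2nd, 15–21 the 3rd, 22–28 the 4th, 29–31 the 5th.
17 is in the range for the 3rd.

3rd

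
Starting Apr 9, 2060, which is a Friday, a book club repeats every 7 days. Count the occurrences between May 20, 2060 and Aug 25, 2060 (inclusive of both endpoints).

Occurrences land 7·i days after Apr 9, 2060 for i = 0, 1, 2, …
May 20, 2060 is 41 days after the start; 41 ÷ 7 = 5 remainder 6; since the remainder is 6, round up to i = 6. First occurrence in the window: #7 on May 21, 2060 (6×7 = 42 days in).
Aug 25, 2060 is 138 days after the start; 138 ÷ 7 = 19 remainder 5. Last occurrence in the window: #20 on Aug 20, 2060.
Occurrences #7 through #20: 14 in total.

14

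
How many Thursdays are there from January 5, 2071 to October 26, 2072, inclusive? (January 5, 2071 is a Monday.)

January 5, 2071 is a Monday; the first Thursday on or after it is January 8, 2071 (3 days later).
From January 8, 2071 to October 26, 2072: 357 + 300 = 657 days (rest of 2071, to October 26, 2072 in 2072).
657 ÷ 7 = 93 full weeks with remainder 6, so 93 more Thursdays after the first → 94.

94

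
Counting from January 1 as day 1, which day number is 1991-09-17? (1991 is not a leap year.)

Days in months before September: 31 + 28 + 31 + 30 + 31 + 30 + 31 + 31 = 243.
Plus 17 days into September → day 260.

260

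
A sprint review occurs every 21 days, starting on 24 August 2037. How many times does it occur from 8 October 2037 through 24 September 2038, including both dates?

16

Occurrences land 21·i days after 24 August 2037 for i = 0, 1, 2, …
8 October 2037 is 45 days after the start; 45 ÷ 21 = 2 remainder 3; since the remainder is 3, round up to i = 3. First occurrence in the window: #4 on 26 October 2037 (3×21 = 63 days in).
24 September 2038 is 396 days after the start; 396 ÷ 21 = 18 remainder 18. Last occurrence in the window: #19 on 6 September 2038.
Occurrences #4 through #19: 16 in total.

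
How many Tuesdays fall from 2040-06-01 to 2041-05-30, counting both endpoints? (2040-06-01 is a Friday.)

2040-06-01 is a Friday; the first Tuesday on or after it is 2040-06-05 (4 days later).
From 2040-06-05 to 2041-05-30: 209 + 150 = 359 days (rest of 2040, to 2041-05-30 in 2041).
359 ÷ 7 = 51 full weeks with remainder 2, so 51 more Tuesdays after the first → 52.

52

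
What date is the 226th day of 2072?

Jan has 31 days (226 − 31 = 195 remain).
Feb has 29 days (195 − 29 = 166 remain).
Mar has 31 days (166 − 31 = 135 remain).
Apr has 30 days (135 − 30 = 105 remain).
May has 31 days (105 − 31 = 74 remain).
Jun has 30 days (74 − 30 = 44 remain).
Jul has 31 days (44 − 31 = 13 remain).
13 into Aug → Aug 13.

Aug 13, 2072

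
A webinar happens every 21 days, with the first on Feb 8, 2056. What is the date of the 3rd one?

Mar 21, 2056

The 3rd occurrence is 2 intervals after the first: 2 × 21 = 42 days after Feb 8, 2056.
Feb has 29 days — 21 days to the end of Feb leaves 21.
21 days into Mar → Mar 21, 2056.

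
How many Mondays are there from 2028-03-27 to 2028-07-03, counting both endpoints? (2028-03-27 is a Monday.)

2028-03-27 is a Monday; the first Monday on or after it is 2028-03-27.
From 2028-03-27 to 2028-07-03: 4 + 30 + 31 + 30 + 3 = 98 days (rest of March, April, May, June, July).
98 ÷ 7 = 14 full weeks with remainder 0, so 14 more Mondays after the first → 15.

15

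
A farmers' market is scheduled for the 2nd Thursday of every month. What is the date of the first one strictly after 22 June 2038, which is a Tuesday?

June 2038 starts on a Tuesday; its first Thursday is the 3rd, so the 2nd Thursday is the 10th — 10 June 2038.
That is not after 22 June 2038, so look at July 2038.
July 2038 starts on a Thursday; its first Thursday is the 1st, so the 2nd Thursday is the 8th — 8 July 2038.

8 July 2038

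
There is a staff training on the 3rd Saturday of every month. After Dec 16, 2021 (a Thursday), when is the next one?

Dec 18, 2021

Dec 2021 starts on a Wednesday; its first Saturday is the 4th, so the 3rd Saturday is the 18th — Dec 18, 2021.
Dec 18, 2021 is after Dec 16, 2021, so that is the next one.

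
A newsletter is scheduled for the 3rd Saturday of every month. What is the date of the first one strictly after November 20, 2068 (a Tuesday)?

November 2068 starts on a Thursday; its first Saturday is the 3rd, so the 3rd Saturday is the 17th — November 17, 2068.
That is not after November 20, 2068, so look at December 2068.
December 2068 starts on a Saturday; its first Saturday is the 1st, so the 3rd Saturday is the 15th — December 15, 2068.

December 15, 2068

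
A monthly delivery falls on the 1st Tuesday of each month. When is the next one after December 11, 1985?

December 1985 starts on a Sunday, so its 1st Tuesday is December 3, 1985 (2 days in).
That is not after December 11, 1985, so look at January 1986.
January 1986 starts on a Wednesday, so its 1st Tuesday is January 7, 1986 (6 days in).

January 7, 1986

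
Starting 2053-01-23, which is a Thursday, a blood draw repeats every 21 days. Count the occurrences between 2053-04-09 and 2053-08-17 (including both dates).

Occurrences land 21·i days after 2053-01-23 for i = 0, 1, 2, …
2053-04-09 is 76 days after the start; 76 ÷ 21 = 3 remainder 13; since the remainder is 13, round up to i = 4. First occurrence in the window: #5 on 2053-04-17 (4×21 = 84 days in).
2053-08-17 is 206 days after the start; 206 ÷ 21 = 9 remainder 17. Last occurrence in the window: #10 on 2053-07-31.
Occurrences #5 through #10: 6 in total.

6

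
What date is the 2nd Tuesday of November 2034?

2034-11-14

November 2034 begins on a Wednesday, so the first Tuesday is November 7 (6 days later).
The 2nd Tuesday is 1 weeks later: 7 + 7 = 14.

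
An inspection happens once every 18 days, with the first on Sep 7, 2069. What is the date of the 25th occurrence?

Nov 13, 2070

The 25th occurrence is 24 intervals after the first: 24 × 18 = 432 days after Sep 7, 2069.
Sep has 30 days — 23 days to the end of Sep leaves 409.
From end of Sep to end of 2069 is 92 days (317 left).
Jan has 31 days (286 left).
Feb has 28 days (258 left).
Mar has 31 days (227 left).
Apr has 30 days (197 left).
May has 31 days (166 left).
Jun has 30 days (136 left).
Jul has 31 days (105 left).
Aug has 31 days (74 left).
Sep has 30 days (44 left).
Oct has 31 days (13 left).
13 days into Nov → Nov 13, 2070.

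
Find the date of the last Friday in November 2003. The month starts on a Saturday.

November 2003 begins on a Saturday, so the first Friday is November 7 (6 days later).
November 2003 has 30 days. Adding weeks: 7, 14, 21, 28 — the last one ≤ 30 is the 28th.

November 28, 2003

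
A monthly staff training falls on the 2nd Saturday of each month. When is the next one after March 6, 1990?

March 1990 starts on a Thursday; its first Saturday is the 3rd, so the 2nd Saturday is the 10th — March 10, 1990.
March 10, 1990 is after March 6, 1990, so that is the next one.

March 10, 1990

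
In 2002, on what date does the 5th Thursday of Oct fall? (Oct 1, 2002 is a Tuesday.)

Oct 31, 2002

Oct 2002 begins on a Tuesday, so the first Thursday is Oct 3 (2 days later).
The 5th Thursday is 4 weeks later: 3 + 28 = 31.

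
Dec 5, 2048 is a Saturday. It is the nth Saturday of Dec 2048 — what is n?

1st

Day 5 falls in week ⌈5/7⌉ of the month.
Days 1–7 hold the 1st Saturday, 8–14 the 2nd, 15–21 the 3rd, 22–28 the 4th, 29–31 the 5th.
5 is in the range for the 1st.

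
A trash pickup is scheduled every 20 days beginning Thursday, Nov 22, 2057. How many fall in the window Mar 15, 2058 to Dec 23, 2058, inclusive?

14

Occurrences land 20·i days after Nov 22, 2057 for i = 0, 1, 2, …
Mar 15, 2058 is 113 days after the start; 113 ÷ 20 = 5 remainder 13; since the remainder is 13, round up to i = 6. First occurrence in the window: #7 on Mar 22, 2058 (6×20 = 120 days in).
Dec 23, 2058 is 396 days after the start; 396 ÷ 20 = 19 remainder 16. Last occurrence in the window: #20 on Dec 7, 2058.
Occurrences #7 through #20: 14 in total.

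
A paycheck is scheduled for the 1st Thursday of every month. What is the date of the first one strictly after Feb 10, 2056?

Mar 2, 2056

Feb 2056 starts on a Tuesday, so its 1st Thursday is Feb 3, 2056 (2 days in).
That is not after Feb 10, 2056, so look at Mar 2056.
Mar 2056 starts on a Wednesday, so its 1st Thursday is Mar 2, 2056 (1 day in).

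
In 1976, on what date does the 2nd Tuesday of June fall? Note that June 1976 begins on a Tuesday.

June 1976 begins on a Tuesday, so the first Tuesday is June 1.
The 2nd Tuesday is 1 weeks later: 1 + 7 = 8.

1976-06-08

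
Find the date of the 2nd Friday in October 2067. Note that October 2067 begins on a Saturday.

October 2067 begins on a Saturday, so the first Friday is October 7 (6 days later).
The 2nd Friday is 1 weeks later: 7 + 7 = 14.

October 14, 2067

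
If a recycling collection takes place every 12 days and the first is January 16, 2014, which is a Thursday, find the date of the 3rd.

February 9, 2014

The 3rd occurrence is 2 intervals after the first: 2 × 12 = 24 days after January 16, 2014.
January has 31 days — 15 days to the end of January leaves 9.
9 days into February → February 9, 2014.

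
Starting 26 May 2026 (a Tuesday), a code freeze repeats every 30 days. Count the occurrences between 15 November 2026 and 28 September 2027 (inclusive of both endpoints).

11

Occurrences land 30·i days after 26 May 2026 for i = 0, 1, 2, …
15 November 2026 is 173 days after the start; 173 ÷ 30 = 5 remainder 23; since the remainder is 23, round up to i = 6. First occurrence in the window: #7 on 22 November 2026 (6×30 = 180 days in).
28 September 2027 is 490 days after the start; 490 ÷ 30 = 16 remainder 10. Last occurrence in the window: #17 on 18 September 2027.
Occurrences #7 through #17: 11 in total.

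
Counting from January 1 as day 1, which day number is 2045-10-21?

Days in months before October: 31 + 28 + 31 + 30 + 31 + 30 + 31 + 31 + 30 = 273.
Plus 21 days into October → day 294.

294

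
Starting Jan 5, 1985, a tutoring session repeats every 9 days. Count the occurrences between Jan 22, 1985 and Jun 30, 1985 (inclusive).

Occurrences land 9·i days after Jan 5, 1985 for i = 0, 1, 2, …
Jan 22, 1985 is 17 days after the start; 17 ÷ 9 = 1 remainder 8; since the remainder is 8, round up to i = 2. First occurrence in the window: #3 on Jan 23, 1985 (2×9 = 18 days in).
Jun 30, 1985 is 176 days after the start; 176 ÷ 9 = 19 remainder 5. Last occurrence in the window: #20 on Jun 25, 1985.
Occurrences #3 through #20: 18 in total.

18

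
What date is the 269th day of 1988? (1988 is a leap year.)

1988-09-25

January has 31 days (269 − 31 = 238 remain).
February has 29 days (238 − 29 = 209 remain).
March has 31 days (209 − 31 = 178 remain).
April has 30 days (178 − 30 = 148 remain).
May has 31 days (148 − 31 = 117 remain).
June has 30 days (117 − 30 = 87 remain).
July has 31 days (87 − 31 = 56 remain).
August has 31 days (56 − 31 = 25 remain).
25 into September → September 25.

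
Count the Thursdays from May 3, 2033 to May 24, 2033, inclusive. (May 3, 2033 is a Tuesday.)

May 3, 2033 is a Tuesday; the first Thursday on or after it is May 5, 2033 (2 days later).
From May 5, 2033 to May 24, 2033 is 24 − 5 = 19 days.
19 ÷ 7 = 2 full weeks with remainder 5, so 2 more Thursdays after the first → 3.

3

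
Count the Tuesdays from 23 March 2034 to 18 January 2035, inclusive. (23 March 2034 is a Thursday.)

43

23 March 2034 is a Thursday; the first Tuesday on or after it is 28 March 2034 (5 days later).
From 28 March 2034 to 18 January 2035: 3 + 30 + 31 + 30 + 31 + 31 + 30 + 31 + 30 + 31 + 18 = 296 days (rest of March, April, May, June, July, August, September, October, November, December, January).
296 ÷ 7 = 42 full weeks with remainder 2, so 42 more Tuesdays after the first → 43.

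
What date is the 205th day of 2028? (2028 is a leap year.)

Jan has 31 days (205 − 31 = 174 remain).
Feb has 29 days (174 − 29 = 145 remain).
Mar has 31 days (145 − 31 = 114 remain).
Apr has 30 days (114 − 30 = 84 remain).
May has 31 days (84 − 31 = 53 remain).
Jun has 30 days (53 − 30 = 23 remain).
23 into Jul → Jul 23.

Jul 23, 2028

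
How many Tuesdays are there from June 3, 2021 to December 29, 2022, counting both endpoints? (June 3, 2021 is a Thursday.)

82

June 3, 2021 is a Thursday; the first Tuesday on or after it is June 8, 2021 (5 days later).
From June 8, 2021 to December 29, 2022: 206 + 363 = 569 days (rest of 2021, to December 29, 2022 in 2022).
569 ÷ 7 = 81 full weeks with remainder 2, so 81 more Tuesdays after the first → 82.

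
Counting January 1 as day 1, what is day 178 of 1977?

January has 31 days (178 − 31 = 147 remain).
February has 28 days (147 − 28 = 119 remain).
March has 31 days (119 − 31 = 88 remain).
April has 30 days (88 − 30 = 58 remain).
May has 31 days (58 − 31 = 27 remain).
27 into June → June 27.

1977-06-27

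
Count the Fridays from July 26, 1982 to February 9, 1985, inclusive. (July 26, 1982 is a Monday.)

July 26, 1982 is a Monday; the first Friday on or after it is July 30, 1982 (4 days later).
From July 30, 1982 to February 9, 1985: 154 + 365 + 366 + 40 = 925 days (rest of 1982, 1983, 1984, to February 9, 1985 in 1985).
925 ÷ 7 = 132 full weeks with remainder 1, so 132 more Fridays after the first → 133.

133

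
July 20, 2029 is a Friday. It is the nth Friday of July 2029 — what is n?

Day 20 falls in week ⌈20/7⌉ of the month.
Days 1–7 hold the 1st Friday, 8–14 the 2nd, 15–21 the 3rd, 22–28 the 4th, 29–31 the 5th.
20 is in the range for the 3rd.

3rd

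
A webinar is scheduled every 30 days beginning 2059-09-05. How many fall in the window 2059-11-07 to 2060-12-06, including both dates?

13

Occurrences land 30·i days after 2059-09-05 for i = 0, 1, 2, …
2059-11-07 is 63 days after the start; 63 ÷ 30 = 2 remainder 3; since the remainder is 3, round up to i = 3. First occurrence in the window: #4 on 2059-12-04 (3×30 = 90 days in).
2060-12-06 is 458 days after the start; 458 ÷ 30 = 15 remainder 8. Last occurrence in the window: #16 on 2060-11-28.
Occurrences #4 through #16: 13 in total.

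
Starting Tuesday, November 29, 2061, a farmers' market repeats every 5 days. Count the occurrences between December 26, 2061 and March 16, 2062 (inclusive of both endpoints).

Occurrences land 5·i days after November 29, 2061 for i = 0, 1, 2, …
December 26, 2061 is 27 days after the start; 27 ÷ 5 = 5 remainder 2; since the remainder is 2, round up to i = 6. First occurrence in the window: #7 on December 29, 2061 (6×5 = 30 days in).
March 16, 2062 is 107 days after the start; 107 ÷ 5 = 21 remainder 2. Last occurrence in the window: #22 on March 14, 2062.
Occurrences #7 through #22: 16 in total.

16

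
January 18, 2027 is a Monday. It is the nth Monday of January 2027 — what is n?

Day 18 falls in week ⌈18/7⌉ of the month.
Days 1–7 hold the 1st Monday, 8–14 the 2nd, 15–21 the 3rd, 22–28 the 4th, 29–31 the 5th.
18 is in the range for the 3rd.

3rd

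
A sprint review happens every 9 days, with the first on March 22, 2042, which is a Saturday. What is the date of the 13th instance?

July 8, 2042

The 13th occurrence is 12 intervals after the first: 12 × 9 = 108 days after March 22, 2042.
March has 31 days — 9 days to the end of March leaves 99.
April has 30 days (69 left).
May has 31 days (38 left).
June has 30 days (8 left).
8 days into July → July 8, 2042.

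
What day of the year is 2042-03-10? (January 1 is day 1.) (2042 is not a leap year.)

69

Days in months before March: 31 + 28 = 59.
Plus 10 days into March → day 69.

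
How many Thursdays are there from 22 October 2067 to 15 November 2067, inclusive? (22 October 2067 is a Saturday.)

22 October 2067 is a Saturday; the first Thursday on or after it is 27 October 2067 (5 days later).
From 27 October 2067 to 15 November 2067: 4 + 15 = 19 days (rest of October, November).
19 ÷ 7 = 2 full weeks with remainder 5, so 2 more Thursdays after the first → 3.

3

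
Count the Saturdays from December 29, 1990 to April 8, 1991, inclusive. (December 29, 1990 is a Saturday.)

December 29, 1990 is a Saturday; the first Saturday on or after it is December 29, 1990.
From December 29, 1990 to April 8, 1991: 2 + 31 + 28 + 31 + 8 = 100 days (rest of December, January, February, March, April).
100 ÷ 7 = 14 full weeks with remainder 2, so 14 more Saturdays after the first → 15.

15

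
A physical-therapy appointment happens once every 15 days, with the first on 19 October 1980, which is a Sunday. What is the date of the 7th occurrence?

17 January 1981

The 7th occurrence is 6 intervals after the first: 6 × 15 = 90 days after 19 October 1980.
October has 31 days — 12 days to the end of October leaves 78.
November has 30 days (48 left).
December has 31 days (17 left).
17 days into January → 17 January 1981.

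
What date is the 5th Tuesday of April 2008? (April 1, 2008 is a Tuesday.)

29 April 2008

April 2008 begins on a Tuesday, so the first Tuesday is April 1.
The 5th Tuesday is 4 weeks later: 1 + 28 = 29.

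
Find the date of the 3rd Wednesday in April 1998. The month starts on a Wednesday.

15 April 1998

April 1998 begins on a Wednesday, so the first Wednesday is April 1.
The 3rd Wednesday is 2 weeks later: 1 + 14 = 15.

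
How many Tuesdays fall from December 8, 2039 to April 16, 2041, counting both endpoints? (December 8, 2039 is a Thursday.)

December 8, 2039 is a Thursday; the first Tuesday on or after it is December 13, 2039 (5 days later).
From December 13, 2039 to April 16, 2041: 18 + 366 + 106 = 490 days (rest of 2039, 2040, to April 16, 2041 in 2041).
490 ÷ 7 = 70 full weeks with remainder 0, so 70 more Tuesdays after the first → 71.

71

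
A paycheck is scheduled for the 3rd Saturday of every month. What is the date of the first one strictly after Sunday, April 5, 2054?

April 2054 starts on a Wednesday; its first Saturday is the 4th, so the 3rd Saturday is the 18th — April 18, 2054.
April 18, 2054 is after April 5, 2054, so that is the next one.

April 18, 2054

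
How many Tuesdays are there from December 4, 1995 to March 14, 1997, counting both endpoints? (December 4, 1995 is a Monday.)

December 4, 1995 is a Monday; the first Tuesday on or after it is December 5, 1995 (1 day later).
From December 5, 1995 to March 14, 1997: 26 + 366 + 73 = 465 days (rest of 1995, 1996, to March 14, 1997 in 1997).
465 ÷ 7 = 66 full weeks with remainder 3, so 66 more Tuesdays after the first → 67.

67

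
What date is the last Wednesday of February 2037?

The first Wednesday of February 2037 is February 4.
February 2037 has 28 days. Adding weeks: 4, 11, 18, 25 — the last one ≤ 28 is the 25th.

25 February 2037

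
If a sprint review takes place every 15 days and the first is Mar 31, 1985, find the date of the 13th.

Sep 27, 1985

The 13th occurrence is 12 intervals after the first: 12 × 15 = 180 days after Mar 31, 1985.
Mar has 31 days — 0 days to the end of Mar leaves 180.
Apr has 30 days (150 left).
May has 31 days (119 left).
Jun has 30 days (89 left).
Jul has 31 days (58 left).
Aug has 31 days (27 left).
27 days into Sep → Sep 27, 1985.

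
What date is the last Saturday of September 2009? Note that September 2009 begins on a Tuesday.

26 September 2009

September 2009 begins on a Tuesday, so the first Saturday is September 5 (4 days later).
September 2009 has 30 days. Adding weeks: 5, 12, 19, 26 — the last one ≤ 30 is the 26th.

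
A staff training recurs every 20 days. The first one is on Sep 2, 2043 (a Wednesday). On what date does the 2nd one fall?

Sep 22, 2043

The 2nd occurrence is 1 interval after the first: 1 × 20 = 20 days after Sep 2, 2043.
20 days later is Sep 22, 2043.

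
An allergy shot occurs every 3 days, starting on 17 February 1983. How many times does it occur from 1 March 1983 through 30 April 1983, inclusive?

21

Occurrences land 3·i days after 17 February 1983 for i = 0, 1, 2, …
1 March 1983 is 12 days after the start; 12 ÷ 3 = 4 remainder 0. First occurrence in the window: #5 on 1 March 1983 (4×3 = 12 days in).
30 April 1983 is 72 days after the start; 72 ÷ 3 = 24 remainder 0. Last occurrence in the window: #25 on 30 April 1983.
Occurrences #5 through #25: 21 in total.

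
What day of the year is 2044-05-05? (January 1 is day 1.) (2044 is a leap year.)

Days in months before May: 31 + 29 + 31 + 30 = 121.
Plus 5 days into May → day 126.

126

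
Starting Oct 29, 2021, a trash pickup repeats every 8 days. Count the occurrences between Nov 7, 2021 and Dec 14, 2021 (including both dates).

4

Occurrences land 8·i days after Oct 29, 2021 for i = 0, 1, 2, …
Nov 7, 2021 is 9 days after the start; 9 ÷ 8 = 1 remainder 1; since the remainder is 1, round up to i = 2. First occurrence in the window: #3 on Nov 14, 2021 (2×8 = 16 days in).
Dec 14, 2021 is 46 days after the start; 46 ÷ 8 = 5 remainder 6. Last occurrence in the window: #6 on Dec 8, 2021.
Occurrences #3 through #6: 4 in total.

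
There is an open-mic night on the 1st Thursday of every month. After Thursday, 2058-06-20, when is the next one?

June 2058 starts on a Saturday, so its 1st Thursday is 2058-06-06 (5 days in).
That is not after 2058-06-20, so look at July 2058.
July 2058 starts on a Monday, so its 1st Thursday is 2058-07-04 (3 days in).

2058-07-04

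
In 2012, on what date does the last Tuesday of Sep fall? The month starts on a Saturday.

Sep 2012 begins on a Saturday, so the first Tuesday is Sep 4 (3 days later).
Sep 2012 has 30 days. Adding weeks: 4, 11, 18, 25 — the last one ≤ 30 is the 25th.

Sep 25, 2012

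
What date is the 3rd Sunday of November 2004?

November 21, 2004

November 2004 begins on a Monday, so the first Sunday is November 7 (6 days later).
The 3rd Sunday is 2 weeks later: 7 + 14 = 21.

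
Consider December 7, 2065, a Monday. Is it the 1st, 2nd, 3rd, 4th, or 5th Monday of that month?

1st

Day 7 falls in week ⌈7/7⌉ of the month.
Days 1–7 hold the 1st Monday, 8–14 the 2nd, 15–21 the 3rd, 22–28 the 4th, 29–31 the 5th.
7 is in the range for the 1st.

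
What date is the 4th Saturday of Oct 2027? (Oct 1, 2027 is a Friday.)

Oct 2027 begins on a Friday, so the first Saturday is Oct 2 (1 day later).
The 4th Saturday is 3 weeks later: 2 + 21 = 23.

Oct 23, 2027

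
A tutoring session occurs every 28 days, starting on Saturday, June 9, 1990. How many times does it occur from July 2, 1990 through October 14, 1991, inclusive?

Occurrences land 28·i days after June 9, 1990 for i = 0, 1, 2, …
July 2, 1990 is 23 days after the start; 23 ÷ 28 = 0 remainder 23; since the remainder is 23, round up to i = 1. First occurrence in the window: #2 on July 7, 1990 (1×28 = 28 days in).
October 14, 1991 is 492 days after the start; 492 ÷ 28 = 17 remainder 16. Last occurrence in the window: #18 on September 28, 1991.
Occurrences #2 through #18: 17 in total.

17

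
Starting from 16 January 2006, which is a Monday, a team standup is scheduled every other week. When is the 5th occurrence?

13 March 2006

The 5th occurrence is 4 intervals after the first: 4 × 14 = 56 days after 16 January 2006.
January has 31 days — 15 days to the end of January leaves 41.
February has 28 days (13 left).
13 days into March → 13 March 2006.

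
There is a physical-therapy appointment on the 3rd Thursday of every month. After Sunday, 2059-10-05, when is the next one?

October 2059 starts on a Wednesday; its first Thursday is the 2nd, so the 3rd Thursday is the 16th — 2059-10-16.
2059-10-16 is after 2059-10-05, so that is the next one.

2059-10-16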